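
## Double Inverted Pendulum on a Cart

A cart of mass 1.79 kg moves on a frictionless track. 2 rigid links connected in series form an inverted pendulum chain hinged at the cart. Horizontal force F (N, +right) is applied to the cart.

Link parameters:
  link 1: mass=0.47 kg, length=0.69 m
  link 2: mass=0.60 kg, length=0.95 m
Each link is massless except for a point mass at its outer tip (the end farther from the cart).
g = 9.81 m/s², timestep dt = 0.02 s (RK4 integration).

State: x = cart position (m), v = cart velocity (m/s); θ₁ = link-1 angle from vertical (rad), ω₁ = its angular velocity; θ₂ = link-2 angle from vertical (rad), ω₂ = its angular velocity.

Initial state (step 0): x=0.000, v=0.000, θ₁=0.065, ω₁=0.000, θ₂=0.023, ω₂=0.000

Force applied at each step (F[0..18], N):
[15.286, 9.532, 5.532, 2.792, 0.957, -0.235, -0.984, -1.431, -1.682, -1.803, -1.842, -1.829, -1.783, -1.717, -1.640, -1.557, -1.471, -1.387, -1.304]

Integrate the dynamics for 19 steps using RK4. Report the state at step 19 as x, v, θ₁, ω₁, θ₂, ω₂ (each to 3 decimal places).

apply F[0]=+15.286 → step 1: x=0.002, v=0.163, θ₁=0.063, ω₁=-0.202, θ₂=0.023, ω₂=-0.020
apply F[1]=+9.532 → step 2: x=0.006, v=0.262, θ₁=0.058, ω₁=-0.314, θ₂=0.022, ω₂=-0.039
apply F[2]=+5.532 → step 3: x=0.012, v=0.318, θ₁=0.051, ω₁=-0.367, θ₂=0.021, ω₂=-0.054
apply F[3]=+2.792 → step 4: x=0.018, v=0.343, θ₁=0.044, ω₁=-0.381, θ₂=0.020, ω₂=-0.067
apply F[4]=+0.957 → step 5: x=0.025, v=0.349, θ₁=0.036, ω₁=-0.371, θ₂=0.019, ω₂=-0.076
apply F[5]=-0.235 → step 6: x=0.032, v=0.343, θ₁=0.029, ω₁=-0.347, θ₂=0.017, ω₂=-0.083
apply F[6]=-0.984 → step 7: x=0.039, v=0.329, θ₁=0.022, ω₁=-0.316, θ₂=0.015, ω₂=-0.087
apply F[7]=-1.431 → step 8: x=0.045, v=0.311, θ₁=0.016, ω₁=-0.283, θ₂=0.014, ω₂=-0.090
apply F[8]=-1.682 → step 9: x=0.051, v=0.290, θ₁=0.011, ω₁=-0.249, θ₂=0.012, ω₂=-0.090
apply F[9]=-1.803 → step 10: x=0.057, v=0.269, θ₁=0.006, ω₁=-0.217, θ₂=0.010, ω₂=-0.089
apply F[10]=-1.842 → step 11: x=0.062, v=0.248, θ₁=0.002, ω₁=-0.187, θ₂=0.008, ω₂=-0.087
apply F[11]=-1.829 → step 12: x=0.067, v=0.228, θ₁=-0.001, ω₁=-0.159, θ₂=0.006, ω₂=-0.083
apply F[12]=-1.783 → step 13: x=0.071, v=0.208, θ₁=-0.004, ω₁=-0.134, θ₂=0.005, ω₂=-0.080
apply F[13]=-1.717 → step 14: x=0.075, v=0.189, θ₁=-0.007, ω₁=-0.112, θ₂=0.003, ω₂=-0.075
apply F[14]=-1.640 → step 15: x=0.079, v=0.172, θ₁=-0.009, ω₁=-0.093, θ₂=0.002, ω₂=-0.070
apply F[15]=-1.557 → step 16: x=0.082, v=0.156, θ₁=-0.010, ω₁=-0.076, θ₂=0.001, ω₂=-0.065
apply F[16]=-1.471 → step 17: x=0.085, v=0.141, θ₁=-0.012, ω₁=-0.061, θ₂=-0.001, ω₂=-0.060
apply F[17]=-1.387 → step 18: x=0.088, v=0.126, θ₁=-0.013, ω₁=-0.048, θ₂=-0.002, ω₂=-0.055
apply F[18]=-1.304 → step 19: x=0.090, v=0.113, θ₁=-0.014, ω₁=-0.037, θ₂=-0.003, ω₂=-0.050

Answer: x=0.090, v=0.113, θ₁=-0.014, ω₁=-0.037, θ₂=-0.003, ω₂=-0.050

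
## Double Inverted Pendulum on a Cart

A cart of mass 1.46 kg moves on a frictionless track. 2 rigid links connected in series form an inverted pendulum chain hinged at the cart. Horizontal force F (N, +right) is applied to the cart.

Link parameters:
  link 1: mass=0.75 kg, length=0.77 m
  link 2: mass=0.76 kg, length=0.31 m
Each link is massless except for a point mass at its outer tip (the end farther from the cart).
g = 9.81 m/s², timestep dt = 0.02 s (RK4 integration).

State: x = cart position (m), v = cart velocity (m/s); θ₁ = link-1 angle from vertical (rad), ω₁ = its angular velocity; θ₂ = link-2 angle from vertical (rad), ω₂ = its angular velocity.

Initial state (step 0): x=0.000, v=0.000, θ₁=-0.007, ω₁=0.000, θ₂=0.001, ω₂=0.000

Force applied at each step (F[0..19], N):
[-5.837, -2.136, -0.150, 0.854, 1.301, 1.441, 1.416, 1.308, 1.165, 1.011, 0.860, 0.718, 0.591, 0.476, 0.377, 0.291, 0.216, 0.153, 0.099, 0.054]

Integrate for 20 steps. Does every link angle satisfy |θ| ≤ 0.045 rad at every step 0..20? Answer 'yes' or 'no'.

apply F[0]=-5.837 → step 1: x=-0.001, v=-0.079, θ₁=-0.006, ω₁=0.098, θ₂=0.001, ω₂=0.010
apply F[1]=-2.136 → step 2: x=-0.003, v=-0.107, θ₁=-0.004, ω₁=0.132, θ₂=0.001, ω₂=0.018
apply F[2]=-0.150 → step 3: x=-0.005, v=-0.108, θ₁=-0.001, ω₁=0.133, θ₂=0.002, ω₂=0.023
apply F[3]=+0.854 → step 4: x=-0.007, v=-0.097, θ₁=0.001, ω₁=0.117, θ₂=0.002, ω₂=0.025
apply F[4]=+1.301 → step 5: x=-0.009, v=-0.079, θ₁=0.004, ω₁=0.095, θ₂=0.003, ω₂=0.025
apply F[5]=+1.441 → step 6: x=-0.010, v=-0.061, θ₁=0.005, ω₁=0.072, θ₂=0.003, ω₂=0.023
apply F[6]=+1.416 → step 7: x=-0.011, v=-0.042, θ₁=0.006, ω₁=0.051, θ₂=0.004, ω₂=0.020
apply F[7]=+1.308 → step 8: x=-0.012, v=-0.026, θ₁=0.007, ω₁=0.032, θ₂=0.004, ω₂=0.016
apply F[8]=+1.165 → step 9: x=-0.012, v=-0.011, θ₁=0.008, ω₁=0.016, θ₂=0.004, ω₂=0.012
apply F[9]=+1.011 → step 10: x=-0.012, v=0.001, θ₁=0.008, ω₁=0.003, θ₂=0.005, ω₂=0.008
apply F[10]=+0.860 → step 11: x=-0.012, v=0.011, θ₁=0.008, ω₁=-0.007, θ₂=0.005, ω₂=0.004
apply F[11]=+0.718 → step 12: x=-0.012, v=0.019, θ₁=0.008, ω₁=-0.015, θ₂=0.005, ω₂=-0.000
apply F[12]=+0.591 → step 13: x=-0.011, v=0.026, θ₁=0.007, ω₁=-0.021, θ₂=0.005, ω₂=-0.004
apply F[13]=+0.476 → step 14: x=-0.011, v=0.031, θ₁=0.007, ω₁=-0.025, θ₂=0.005, ω₂=-0.007
apply F[14]=+0.377 → step 15: x=-0.010, v=0.035, θ₁=0.006, ω₁=-0.028, θ₂=0.004, ω₂=-0.010
apply F[15]=+0.291 → step 16: x=-0.009, v=0.037, θ₁=0.006, ω₁=-0.030, θ₂=0.004, ω₂=-0.012
apply F[16]=+0.216 → step 17: x=-0.009, v=0.039, θ₁=0.005, ω₁=-0.031, θ₂=0.004, ω₂=-0.014
apply F[17]=+0.153 → step 18: x=-0.008, v=0.040, θ₁=0.004, ω₁=-0.031, θ₂=0.004, ω₂=-0.015
apply F[18]=+0.099 → step 19: x=-0.007, v=0.041, θ₁=0.004, ω₁=-0.030, θ₂=0.003, ω₂=-0.016
apply F[19]=+0.054 → step 20: x=-0.006, v=0.041, θ₁=0.003, ω₁=-0.029, θ₂=0.003, ω₂=-0.017
Max |angle| over trajectory = 0.008 rad; bound = 0.045 → within bound.

Answer: yes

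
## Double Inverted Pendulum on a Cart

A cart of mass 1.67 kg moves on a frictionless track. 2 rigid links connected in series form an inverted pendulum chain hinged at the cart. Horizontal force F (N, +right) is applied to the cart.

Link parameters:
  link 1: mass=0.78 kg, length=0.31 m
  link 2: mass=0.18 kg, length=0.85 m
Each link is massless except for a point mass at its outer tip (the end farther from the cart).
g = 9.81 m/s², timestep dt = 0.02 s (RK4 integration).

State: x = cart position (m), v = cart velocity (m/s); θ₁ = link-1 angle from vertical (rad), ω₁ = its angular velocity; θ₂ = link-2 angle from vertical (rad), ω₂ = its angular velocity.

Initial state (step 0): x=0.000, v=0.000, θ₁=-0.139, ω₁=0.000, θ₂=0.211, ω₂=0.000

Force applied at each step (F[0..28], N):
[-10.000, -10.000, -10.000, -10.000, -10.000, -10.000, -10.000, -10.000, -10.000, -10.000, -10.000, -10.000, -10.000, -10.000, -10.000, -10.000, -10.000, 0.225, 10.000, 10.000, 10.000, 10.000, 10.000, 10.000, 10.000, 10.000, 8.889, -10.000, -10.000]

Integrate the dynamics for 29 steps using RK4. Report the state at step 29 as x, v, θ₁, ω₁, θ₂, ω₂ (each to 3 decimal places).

apply F[0]=-10.000 → step 1: x=-0.001, v=-0.104, θ₁=-0.137, ω₁=0.195, θ₂=0.212, ω₂=0.101
apply F[1]=-10.000 → step 2: x=-0.004, v=-0.208, θ₁=-0.131, ω₁=0.395, θ₂=0.215, ω₂=0.201
apply F[2]=-10.000 → step 3: x=-0.009, v=-0.313, θ₁=-0.121, ω₁=0.605, θ₂=0.220, ω₂=0.299
apply F[3]=-10.000 → step 4: x=-0.017, v=-0.420, θ₁=-0.107, ω₁=0.829, θ₂=0.227, ω₂=0.394
apply F[4]=-10.000 → step 5: x=-0.026, v=-0.529, θ₁=-0.088, ω₁=1.073, θ₂=0.236, ω₂=0.485
apply F[5]=-10.000 → step 6: x=-0.038, v=-0.640, θ₁=-0.064, ω₁=1.342, θ₂=0.246, ω₂=0.571
apply F[6]=-10.000 → step 7: x=-0.052, v=-0.755, θ₁=-0.034, ω₁=1.642, θ₂=0.259, ω₂=0.650
apply F[7]=-10.000 → step 8: x=-0.068, v=-0.873, θ₁=0.002, ω₁=1.979, θ₂=0.272, ω₂=0.719
apply F[8]=-10.000 → step 9: x=-0.087, v=-0.995, θ₁=0.045, ω₁=2.359, θ₂=0.287, ω₂=0.778
apply F[9]=-10.000 → step 10: x=-0.108, v=-1.120, θ₁=0.097, ω₁=2.786, θ₂=0.303, ω₂=0.824
apply F[10]=-10.000 → step 11: x=-0.132, v=-1.248, θ₁=0.157, ω₁=3.261, θ₂=0.320, ω₂=0.856
apply F[11]=-10.000 → step 12: x=-0.158, v=-1.378, θ₁=0.228, ω₁=3.783, θ₂=0.337, ω₂=0.874
apply F[12]=-10.000 → step 13: x=-0.187, v=-1.505, θ₁=0.309, ω₁=4.344, θ₂=0.355, ω₂=0.880
apply F[13]=-10.000 → step 14: x=-0.218, v=-1.626, θ₁=0.401, ω₁=4.928, θ₂=0.373, ω₂=0.880
apply F[14]=-10.000 → step 15: x=-0.252, v=-1.734, θ₁=0.506, ω₁=5.518, θ₂=0.390, ω₂=0.885
apply F[15]=-10.000 → step 16: x=-0.287, v=-1.825, θ₁=0.622, ω₁=6.090, θ₂=0.408, ω₂=0.908
apply F[16]=-10.000 → step 17: x=-0.324, v=-1.893, θ₁=0.749, ω₁=6.631, θ₂=0.427, ω₂=0.963
apply F[17]=+0.225 → step 18: x=-0.362, v=-1.843, θ₁=0.885, ω₁=6.948, θ₂=0.447, ω₂=1.024
apply F[18]=+10.000 → step 19: x=-0.397, v=-1.690, θ₁=1.026, ω₁=7.154, θ₂=0.468, ω₂=1.073
apply F[19]=+10.000 → step 20: x=-0.429, v=-1.525, θ₁=1.172, ω₁=7.436, θ₂=0.490, ω₂=1.148
apply F[20]=+10.000 → step 21: x=-0.458, v=-1.342, θ₁=1.324, ω₁=7.797, θ₂=0.514, ω₂=1.261
apply F[21]=+10.000 → step 22: x=-0.483, v=-1.139, θ₁=1.484, ω₁=8.243, θ₂=0.540, ω₂=1.426
apply F[22]=+10.000 → step 23: x=-0.503, v=-0.909, θ₁=1.654, ω₁=8.791, θ₂=0.571, ω₂=1.661
apply F[23]=+10.000 → step 24: x=-0.519, v=-0.649, θ₁=1.837, ω₁=9.461, θ₂=0.608, ω₂=1.992
apply F[24]=+10.000 → step 25: x=-0.529, v=-0.353, θ₁=2.034, ω₁=10.282, θ₂=0.652, ω₂=2.452
apply F[25]=+10.000 → step 26: x=-0.533, v=-0.018, θ₁=2.249, ω₁=11.284, θ₂=0.707, ω₂=3.092
apply F[26]=+8.889 → step 27: x=-0.530, v=0.335, θ₁=2.486, ω₁=12.439, θ₂=0.777, ω₂=3.987
apply F[27]=-10.000 → step 28: x=-0.522, v=0.474, θ₁=2.742, ω₁=13.069, θ₂=0.869, ω₂=5.254
apply F[28]=-10.000 → step 29: x=-0.512, v=0.507, θ₁=3.006, ω₁=13.259, θ₂=0.988, ω₂=6.619

Answer: x=-0.512, v=0.507, θ₁=3.006, ω₁=13.259, θ₂=0.988, ω₂=6.619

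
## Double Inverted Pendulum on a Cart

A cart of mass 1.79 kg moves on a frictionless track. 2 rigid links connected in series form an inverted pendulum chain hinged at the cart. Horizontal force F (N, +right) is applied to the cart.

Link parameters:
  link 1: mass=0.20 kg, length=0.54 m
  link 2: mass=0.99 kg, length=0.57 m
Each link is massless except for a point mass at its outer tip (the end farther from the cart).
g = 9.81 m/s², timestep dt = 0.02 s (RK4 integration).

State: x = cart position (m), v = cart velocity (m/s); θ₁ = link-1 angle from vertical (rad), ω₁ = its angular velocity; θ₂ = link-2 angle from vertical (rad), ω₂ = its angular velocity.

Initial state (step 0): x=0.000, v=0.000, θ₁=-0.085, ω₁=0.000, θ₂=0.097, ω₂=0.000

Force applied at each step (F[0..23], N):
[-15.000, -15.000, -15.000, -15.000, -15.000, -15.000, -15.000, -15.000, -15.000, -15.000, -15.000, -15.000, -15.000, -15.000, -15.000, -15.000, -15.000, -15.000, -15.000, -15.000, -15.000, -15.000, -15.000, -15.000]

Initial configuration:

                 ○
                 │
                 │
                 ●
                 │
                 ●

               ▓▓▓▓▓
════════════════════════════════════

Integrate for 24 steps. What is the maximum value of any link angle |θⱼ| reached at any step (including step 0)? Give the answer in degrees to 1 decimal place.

Answer: 86.5°

Derivation:
apply F[0]=-15.000 → step 1: x=-0.002, v=-0.157, θ₁=-0.085, ω₁=-0.034, θ₂=0.100, ω₂=0.341
apply F[1]=-15.000 → step 2: x=-0.006, v=-0.315, θ₁=-0.086, ω₁=-0.073, θ₂=0.111, ω₂=0.687
apply F[2]=-15.000 → step 3: x=-0.014, v=-0.473, θ₁=-0.088, ω₁=-0.117, θ₂=0.128, ω₂=1.045
apply F[3]=-15.000 → step 4: x=-0.025, v=-0.631, θ₁=-0.091, ω₁=-0.167, θ₂=0.153, ω₂=1.413
apply F[4]=-15.000 → step 5: x=-0.039, v=-0.790, θ₁=-0.095, ω₁=-0.215, θ₂=0.185, ω₂=1.790
apply F[5]=-15.000 → step 6: x=-0.057, v=-0.950, θ₁=-0.100, ω₁=-0.251, θ₂=0.224, ω₂=2.166
apply F[6]=-15.000 → step 7: x=-0.077, v=-1.111, θ₁=-0.105, ω₁=-0.260, θ₂=0.271, ω₂=2.531
apply F[7]=-15.000 → step 8: x=-0.101, v=-1.272, θ₁=-0.110, ω₁=-0.228, θ₂=0.325, ω₂=2.875
apply F[8]=-15.000 → step 9: x=-0.128, v=-1.435, θ₁=-0.114, ω₁=-0.144, θ₂=0.386, ω₂=3.190
apply F[9]=-15.000 → step 10: x=-0.159, v=-1.598, θ₁=-0.115, ω₁=-0.001, θ₂=0.453, ω₂=3.476
apply F[10]=-15.000 → step 11: x=-0.192, v=-1.763, θ₁=-0.113, ω₁=0.204, θ₂=0.525, ω₂=3.732
apply F[11]=-15.000 → step 12: x=-0.229, v=-1.928, θ₁=-0.107, ω₁=0.474, θ₂=0.602, ω₂=3.959
apply F[12]=-15.000 → step 13: x=-0.269, v=-2.093, θ₁=-0.094, ω₁=0.810, θ₂=0.683, ω₂=4.159
apply F[13]=-15.000 → step 14: x=-0.313, v=-2.260, θ₁=-0.074, ω₁=1.213, θ₂=0.768, ω₂=4.328
apply F[14]=-15.000 → step 15: x=-0.360, v=-2.427, θ₁=-0.045, ω₁=1.684, θ₂=0.856, ω₂=4.462
apply F[15]=-15.000 → step 16: x=-0.410, v=-2.594, θ₁=-0.006, ω₁=2.224, θ₂=0.946, ω₂=4.549
apply F[16]=-15.000 → step 17: x=-0.464, v=-2.762, θ₁=0.045, ω₁=2.831, θ₂=1.037, ω₂=4.574
apply F[17]=-15.000 → step 18: x=-0.520, v=-2.929, θ₁=0.108, ω₁=3.502, θ₂=1.128, ω₂=4.516
apply F[18]=-15.000 → step 19: x=-0.581, v=-3.095, θ₁=0.185, ω₁=4.232, θ₂=1.217, ω₂=4.345
apply F[19]=-15.000 → step 20: x=-0.644, v=-3.257, θ₁=0.277, ω₁=5.016, θ₂=1.301, ω₂=4.031
apply F[20]=-15.000 → step 21: x=-0.711, v=-3.412, θ₁=0.386, ω₁=5.854, θ₂=1.377, ω₂=3.532
apply F[21]=-15.000 → step 22: x=-0.781, v=-3.555, θ₁=0.512, ω₁=6.764, θ₂=1.441, ω₂=2.801
apply F[22]=-15.000 → step 23: x=-0.853, v=-3.675, θ₁=0.657, ω₁=7.802, θ₂=1.487, ω₂=1.767
apply F[23]=-15.000 → step 24: x=-0.927, v=-3.750, θ₁=0.826, ω₁=9.102, θ₂=1.509, ω₂=0.302
Max |angle| over trajectory = 1.509 rad = 86.5°.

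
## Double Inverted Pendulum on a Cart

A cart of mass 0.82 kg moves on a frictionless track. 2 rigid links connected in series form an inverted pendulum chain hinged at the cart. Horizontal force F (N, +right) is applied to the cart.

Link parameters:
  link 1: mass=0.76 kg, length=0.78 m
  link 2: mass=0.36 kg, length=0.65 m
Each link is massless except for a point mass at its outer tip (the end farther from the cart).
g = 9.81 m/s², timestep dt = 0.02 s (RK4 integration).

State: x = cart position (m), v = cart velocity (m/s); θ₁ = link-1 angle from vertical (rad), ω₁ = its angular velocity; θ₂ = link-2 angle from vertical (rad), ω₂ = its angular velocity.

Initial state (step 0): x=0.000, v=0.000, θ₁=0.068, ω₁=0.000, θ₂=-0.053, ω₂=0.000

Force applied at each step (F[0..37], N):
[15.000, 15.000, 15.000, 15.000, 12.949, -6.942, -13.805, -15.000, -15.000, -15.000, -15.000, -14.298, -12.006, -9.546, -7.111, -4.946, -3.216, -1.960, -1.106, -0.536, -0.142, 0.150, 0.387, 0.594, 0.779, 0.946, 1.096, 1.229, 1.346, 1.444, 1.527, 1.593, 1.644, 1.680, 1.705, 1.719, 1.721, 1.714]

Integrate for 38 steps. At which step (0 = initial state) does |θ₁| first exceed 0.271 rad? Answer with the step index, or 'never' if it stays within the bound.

Answer: never

Derivation:
apply F[0]=+15.000 → step 1: x=0.003, v=0.346, θ₁=0.064, ω₁=-0.410, θ₂=-0.054, ω₂=-0.059
apply F[1]=+15.000 → step 2: x=0.014, v=0.695, θ₁=0.052, ω₁=-0.829, θ₂=-0.055, ω₂=-0.112
apply F[2]=+15.000 → step 3: x=0.031, v=1.050, θ₁=0.031, ω₁=-1.261, θ₂=-0.058, ω₂=-0.155
apply F[3]=+15.000 → step 4: x=0.056, v=1.412, θ₁=0.001, ω₁=-1.713, θ₂=-0.061, ω₂=-0.184
apply F[4]=+12.949 → step 5: x=0.087, v=1.731, θ₁=-0.037, ω₁=-2.122, θ₂=-0.065, ω₂=-0.198
apply F[5]=-6.942 → step 6: x=0.120, v=1.573, θ₁=-0.078, ω₁=-1.934, θ₂=-0.069, ω₂=-0.201
apply F[6]=-13.805 → step 7: x=0.149, v=1.259, θ₁=-0.113, ω₁=-1.561, θ₂=-0.073, ω₂=-0.191
apply F[7]=-15.000 → step 8: x=0.171, v=0.929, θ₁=-0.140, ω₁=-1.180, θ₂=-0.077, ω₂=-0.166
apply F[8]=-15.000 → step 9: x=0.186, v=0.610, θ₁=-0.160, ω₁=-0.822, θ₂=-0.080, ω₂=-0.129
apply F[9]=-15.000 → step 10: x=0.195, v=0.298, θ₁=-0.173, ω₁=-0.482, θ₂=-0.082, ω₂=-0.083
apply F[10]=-15.000 → step 11: x=0.198, v=-0.009, θ₁=-0.179, ω₁=-0.153, θ₂=-0.083, ω₂=-0.031
apply F[11]=-14.298 → step 12: x=0.195, v=-0.298, θ₁=-0.179, ω₁=0.153, θ₂=-0.083, ω₂=0.023
apply F[12]=-12.006 → step 13: x=0.186, v=-0.535, θ₁=-0.174, ω₁=0.394, θ₂=-0.082, ω₂=0.073
apply F[13]=-9.546 → step 14: x=0.174, v=-0.717, θ₁=-0.164, ω₁=0.570, θ₂=-0.080, ω₂=0.117
apply F[14]=-7.111 → step 15: x=0.158, v=-0.846, θ₁=-0.152, ω₁=0.684, θ₂=-0.078, ω₂=0.154
apply F[15]=-4.946 → step 16: x=0.141, v=-0.928, θ₁=-0.138, ω₁=0.743, θ₂=-0.074, ω₂=0.185
apply F[16]=-3.216 → step 17: x=0.122, v=-0.972, θ₁=-0.123, ω₁=0.760, θ₂=-0.070, ω₂=0.210
apply F[17]=-1.960 → step 18: x=0.102, v=-0.991, θ₁=-0.108, ω₁=0.749, θ₂=-0.066, ω₂=0.230
apply F[18]=-1.106 → step 19: x=0.082, v=-0.992, θ₁=-0.093, ω₁=0.722, θ₂=-0.061, ω₂=0.245
apply F[19]=-0.536 → step 20: x=0.062, v=-0.983, θ₁=-0.079, ω₁=0.686, θ₂=-0.056, ω₂=0.257
apply F[20]=-0.142 → step 21: x=0.043, v=-0.968, θ₁=-0.065, ω₁=0.646, θ₂=-0.051, ω₂=0.265
apply F[21]=+0.150 → step 22: x=0.024, v=-0.950, θ₁=-0.053, ω₁=0.606, θ₂=-0.045, ω₂=0.269
apply F[22]=+0.387 → step 23: x=0.005, v=-0.928, θ₁=-0.041, ω₁=0.566, θ₂=-0.040, ω₂=0.271
apply F[23]=+0.594 → step 24: x=-0.013, v=-0.904, θ₁=-0.030, ω₁=0.527, θ₂=-0.035, ω₂=0.271
apply F[24]=+0.779 → step 25: x=-0.031, v=-0.879, θ₁=-0.020, ω₁=0.489, θ₂=-0.029, ω₂=0.268
apply F[25]=+0.946 → step 26: x=-0.048, v=-0.851, θ₁=-0.011, ω₁=0.451, θ₂=-0.024, ω₂=0.263
apply F[26]=+1.096 → step 27: x=-0.065, v=-0.823, θ₁=-0.002, ω₁=0.415, θ₂=-0.019, ω₂=0.256
apply F[27]=+1.229 → step 28: x=-0.081, v=-0.794, θ₁=0.006, ω₁=0.380, θ₂=-0.014, ω₂=0.248
apply F[28]=+1.346 → step 29: x=-0.097, v=-0.763, θ₁=0.013, ω₁=0.346, θ₂=-0.009, ω₂=0.239
apply F[29]=+1.444 → step 30: x=-0.112, v=-0.732, θ₁=0.020, ω₁=0.313, θ₂=-0.004, ω₂=0.229
apply F[30]=+1.527 → step 31: x=-0.126, v=-0.701, θ₁=0.026, ω₁=0.281, θ₂=0.000, ω₂=0.218
apply F[31]=+1.593 → step 32: x=-0.140, v=-0.670, θ₁=0.031, ω₁=0.251, θ₂=0.005, ω₂=0.207
apply F[32]=+1.644 → step 33: x=-0.153, v=-0.639, θ₁=0.036, ω₁=0.223, θ₂=0.009, ω₂=0.195
apply F[33]=+1.680 → step 34: x=-0.165, v=-0.608, θ₁=0.040, ω₁=0.196, θ₂=0.012, ω₂=0.183
apply F[34]=+1.705 → step 35: x=-0.177, v=-0.577, θ₁=0.043, ω₁=0.171, θ₂=0.016, ω₂=0.171
apply F[35]=+1.719 → step 36: x=-0.189, v=-0.548, θ₁=0.047, ω₁=0.147, θ₂=0.019, ω₂=0.159
apply F[36]=+1.721 → step 37: x=-0.199, v=-0.519, θ₁=0.049, ω₁=0.126, θ₂=0.022, ω₂=0.147
apply F[37]=+1.714 → step 38: x=-0.209, v=-0.490, θ₁=0.052, ω₁=0.105, θ₂=0.025, ω₂=0.135
max |θ₁| = 0.179 ≤ 0.271 over all 39 states.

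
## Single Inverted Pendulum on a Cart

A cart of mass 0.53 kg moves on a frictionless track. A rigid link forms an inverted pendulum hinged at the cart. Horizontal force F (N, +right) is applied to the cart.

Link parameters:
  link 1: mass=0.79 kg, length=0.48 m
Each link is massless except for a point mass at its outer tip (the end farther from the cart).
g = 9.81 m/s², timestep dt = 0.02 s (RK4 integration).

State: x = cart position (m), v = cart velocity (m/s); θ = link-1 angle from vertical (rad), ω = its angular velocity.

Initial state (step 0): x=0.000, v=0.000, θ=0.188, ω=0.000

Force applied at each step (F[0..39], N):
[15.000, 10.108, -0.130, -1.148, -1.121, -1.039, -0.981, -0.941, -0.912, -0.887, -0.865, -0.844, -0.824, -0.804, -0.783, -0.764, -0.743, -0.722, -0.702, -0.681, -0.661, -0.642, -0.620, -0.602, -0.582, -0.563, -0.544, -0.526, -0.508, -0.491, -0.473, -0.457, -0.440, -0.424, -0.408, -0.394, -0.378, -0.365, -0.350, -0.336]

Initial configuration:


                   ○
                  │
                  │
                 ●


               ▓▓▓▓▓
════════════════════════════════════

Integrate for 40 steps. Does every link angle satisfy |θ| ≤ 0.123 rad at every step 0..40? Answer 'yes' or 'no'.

apply F[0]=+15.000 → step 1: x=0.005, v=0.489, θ=0.179, ω=-0.927
apply F[1]=+10.108 → step 2: x=0.018, v=0.813, θ=0.154, ω=-1.523
apply F[2]=-0.130 → step 3: x=0.034, v=0.773, θ=0.125, ω=-1.384
apply F[3]=-1.148 → step 4: x=0.048, v=0.701, θ=0.100, ω=-1.190
apply F[4]=-1.121 → step 5: x=0.062, v=0.635, θ=0.078, ω=-1.017
apply F[5]=-1.039 → step 6: x=0.074, v=0.578, θ=0.059, ω=-0.870
apply F[6]=-0.981 → step 7: x=0.085, v=0.527, θ=0.043, ω=-0.743
apply F[7]=-0.941 → step 8: x=0.095, v=0.481, θ=0.029, ω=-0.633
apply F[8]=-0.912 → step 9: x=0.104, v=0.440, θ=0.017, ω=-0.539
apply F[9]=-0.887 → step 10: x=0.113, v=0.403, θ=0.007, ω=-0.457
apply F[10]=-0.865 → step 11: x=0.120, v=0.370, θ=-0.001, ω=-0.386
apply F[11]=-0.844 → step 12: x=0.127, v=0.339, θ=-0.008, ω=-0.324
apply F[12]=-0.824 → step 13: x=0.134, v=0.311, θ=-0.014, ω=-0.271
apply F[13]=-0.804 → step 14: x=0.140, v=0.286, θ=-0.019, ω=-0.225
apply F[14]=-0.783 → step 15: x=0.145, v=0.263, θ=-0.023, ω=-0.185
apply F[15]=-0.764 → step 16: x=0.150, v=0.241, θ=-0.027, ω=-0.151
apply F[16]=-0.743 → step 17: x=0.155, v=0.221, θ=-0.029, ω=-0.121
apply F[17]=-0.722 → step 18: x=0.159, v=0.203, θ=-0.031, ω=-0.095
apply F[18]=-0.702 → step 19: x=0.163, v=0.186, θ=-0.033, ω=-0.073
apply F[19]=-0.681 → step 20: x=0.167, v=0.170, θ=-0.034, ω=-0.054
apply F[20]=-0.661 → step 21: x=0.170, v=0.156, θ=-0.035, ω=-0.037
apply F[21]=-0.642 → step 22: x=0.173, v=0.142, θ=-0.036, ω=-0.023
apply F[22]=-0.620 → step 23: x=0.176, v=0.129, θ=-0.036, ω=-0.011
apply F[23]=-0.602 → step 24: x=0.178, v=0.117, θ=-0.036, ω=-0.001
apply F[24]=-0.582 → step 25: x=0.180, v=0.106, θ=-0.036, ω=0.008
apply F[25]=-0.563 → step 26: x=0.182, v=0.095, θ=-0.036, ω=0.015
apply F[26]=-0.544 → step 27: x=0.184, v=0.085, θ=-0.036, ω=0.021
apply F[27]=-0.526 → step 28: x=0.186, v=0.075, θ=-0.035, ω=0.026
apply F[28]=-0.508 → step 29: x=0.187, v=0.067, θ=-0.035, ω=0.030
apply F[29]=-0.491 → step 30: x=0.189, v=0.058, θ=-0.034, ω=0.034
apply F[30]=-0.473 → step 31: x=0.190, v=0.050, θ=-0.033, ω=0.037
apply F[31]=-0.457 → step 32: x=0.191, v=0.043, θ=-0.033, ω=0.039
apply F[32]=-0.440 → step 33: x=0.191, v=0.035, θ=-0.032, ω=0.041
apply F[33]=-0.424 → step 34: x=0.192, v=0.029, θ=-0.031, ω=0.042
apply F[34]=-0.408 → step 35: x=0.192, v=0.022, θ=-0.030, ω=0.043
apply F[35]=-0.394 → step 36: x=0.193, v=0.016, θ=-0.029, ω=0.044
apply F[36]=-0.378 → step 37: x=0.193, v=0.010, θ=-0.028, ω=0.044
apply F[37]=-0.365 → step 38: x=0.193, v=0.004, θ=-0.027, ω=0.045
apply F[38]=-0.350 → step 39: x=0.193, v=-0.001, θ=-0.027, ω=0.045
apply F[39]=-0.336 → step 40: x=0.193, v=-0.006, θ=-0.026, ω=0.044
Max |angle| over trajectory = 0.188 rad; bound = 0.123 → exceeded.

Answer: no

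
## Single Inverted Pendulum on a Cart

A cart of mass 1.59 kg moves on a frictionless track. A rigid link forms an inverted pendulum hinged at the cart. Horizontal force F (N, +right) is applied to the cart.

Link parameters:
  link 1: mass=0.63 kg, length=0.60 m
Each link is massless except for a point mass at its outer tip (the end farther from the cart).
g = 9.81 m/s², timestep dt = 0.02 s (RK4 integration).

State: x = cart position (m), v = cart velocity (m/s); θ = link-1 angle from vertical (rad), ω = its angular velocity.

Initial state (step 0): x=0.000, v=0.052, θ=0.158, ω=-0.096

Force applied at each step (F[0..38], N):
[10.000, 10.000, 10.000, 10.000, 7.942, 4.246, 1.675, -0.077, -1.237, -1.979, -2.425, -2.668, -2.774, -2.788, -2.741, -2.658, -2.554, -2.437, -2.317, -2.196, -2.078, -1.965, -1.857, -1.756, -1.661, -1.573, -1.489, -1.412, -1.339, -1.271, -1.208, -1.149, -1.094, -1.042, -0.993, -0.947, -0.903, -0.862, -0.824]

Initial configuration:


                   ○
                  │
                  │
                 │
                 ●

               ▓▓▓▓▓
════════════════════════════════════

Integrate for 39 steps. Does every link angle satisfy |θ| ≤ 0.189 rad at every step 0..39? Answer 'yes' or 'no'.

apply F[0]=+10.000 → step 1: x=0.002, v=0.165, θ=0.155, ω=-0.231
apply F[1]=+10.000 → step 2: x=0.007, v=0.278, θ=0.149, ω=-0.368
apply F[2]=+10.000 → step 3: x=0.013, v=0.392, θ=0.140, ω=-0.508
apply F[3]=+10.000 → step 4: x=0.022, v=0.507, θ=0.128, ω=-0.654
apply F[4]=+7.942 → step 5: x=0.033, v=0.597, θ=0.114, ω=-0.764
apply F[5]=+4.246 → step 6: x=0.046, v=0.642, θ=0.099, ω=-0.804
apply F[6]=+1.675 → step 7: x=0.059, v=0.657, θ=0.083, ω=-0.798
apply F[7]=-0.077 → step 8: x=0.072, v=0.650, θ=0.067, ω=-0.763
apply F[8]=-1.237 → step 9: x=0.085, v=0.630, θ=0.052, ω=-0.711
apply F[9]=-1.979 → step 10: x=0.097, v=0.602, θ=0.039, ω=-0.649
apply F[10]=-2.425 → step 11: x=0.109, v=0.569, θ=0.026, ω=-0.583
apply F[11]=-2.668 → step 12: x=0.120, v=0.534, θ=0.015, ω=-0.518
apply F[12]=-2.774 → step 13: x=0.130, v=0.498, θ=0.006, ω=-0.455
apply F[13]=-2.788 → step 14: x=0.140, v=0.463, θ=-0.003, ω=-0.396
apply F[14]=-2.741 → step 15: x=0.148, v=0.429, θ=-0.010, ω=-0.342
apply F[15]=-2.658 → step 16: x=0.157, v=0.397, θ=-0.017, ω=-0.292
apply F[16]=-2.554 → step 17: x=0.164, v=0.366, θ=-0.022, ω=-0.247
apply F[17]=-2.437 → step 18: x=0.171, v=0.337, θ=-0.027, ω=-0.207
apply F[18]=-2.317 → step 19: x=0.178, v=0.310, θ=-0.030, ω=-0.172
apply F[19]=-2.196 → step 20: x=0.184, v=0.285, θ=-0.033, ω=-0.140
apply F[20]=-2.078 → step 21: x=0.189, v=0.262, θ=-0.036, ω=-0.113
apply F[21]=-1.965 → step 22: x=0.194, v=0.240, θ=-0.038, ω=-0.088
apply F[22]=-1.857 → step 23: x=0.199, v=0.219, θ=-0.040, ω=-0.067
apply F[23]=-1.756 → step 24: x=0.203, v=0.201, θ=-0.041, ω=-0.049
apply F[24]=-1.661 → step 25: x=0.207, v=0.183, θ=-0.042, ω=-0.033
apply F[25]=-1.573 → step 26: x=0.210, v=0.166, θ=-0.042, ω=-0.019
apply F[26]=-1.489 → step 27: x=0.214, v=0.151, θ=-0.042, ω=-0.007
apply F[27]=-1.412 → step 28: x=0.216, v=0.136, θ=-0.042, ω=0.003
apply F[28]=-1.339 → step 29: x=0.219, v=0.123, θ=-0.042, ω=0.012
apply F[29]=-1.271 → step 30: x=0.221, v=0.110, θ=-0.042, ω=0.019
apply F[30]=-1.208 → step 31: x=0.223, v=0.098, θ=-0.041, ω=0.026
apply F[31]=-1.149 → step 32: x=0.225, v=0.087, θ=-0.041, ω=0.031
apply F[32]=-1.094 → step 33: x=0.227, v=0.076, θ=-0.040, ω=0.035
apply F[33]=-1.042 → step 34: x=0.228, v=0.066, θ=-0.039, ω=0.039
apply F[34]=-0.993 → step 35: x=0.230, v=0.057, θ=-0.039, ω=0.042
apply F[35]=-0.947 → step 36: x=0.231, v=0.048, θ=-0.038, ω=0.044
apply F[36]=-0.903 → step 37: x=0.231, v=0.039, θ=-0.037, ω=0.046
apply F[37]=-0.862 → step 38: x=0.232, v=0.031, θ=-0.036, ω=0.048
apply F[38]=-0.824 → step 39: x=0.233, v=0.024, θ=-0.035, ω=0.049
Max |angle| over trajectory = 0.158 rad; bound = 0.189 → within bound.

Answer: yes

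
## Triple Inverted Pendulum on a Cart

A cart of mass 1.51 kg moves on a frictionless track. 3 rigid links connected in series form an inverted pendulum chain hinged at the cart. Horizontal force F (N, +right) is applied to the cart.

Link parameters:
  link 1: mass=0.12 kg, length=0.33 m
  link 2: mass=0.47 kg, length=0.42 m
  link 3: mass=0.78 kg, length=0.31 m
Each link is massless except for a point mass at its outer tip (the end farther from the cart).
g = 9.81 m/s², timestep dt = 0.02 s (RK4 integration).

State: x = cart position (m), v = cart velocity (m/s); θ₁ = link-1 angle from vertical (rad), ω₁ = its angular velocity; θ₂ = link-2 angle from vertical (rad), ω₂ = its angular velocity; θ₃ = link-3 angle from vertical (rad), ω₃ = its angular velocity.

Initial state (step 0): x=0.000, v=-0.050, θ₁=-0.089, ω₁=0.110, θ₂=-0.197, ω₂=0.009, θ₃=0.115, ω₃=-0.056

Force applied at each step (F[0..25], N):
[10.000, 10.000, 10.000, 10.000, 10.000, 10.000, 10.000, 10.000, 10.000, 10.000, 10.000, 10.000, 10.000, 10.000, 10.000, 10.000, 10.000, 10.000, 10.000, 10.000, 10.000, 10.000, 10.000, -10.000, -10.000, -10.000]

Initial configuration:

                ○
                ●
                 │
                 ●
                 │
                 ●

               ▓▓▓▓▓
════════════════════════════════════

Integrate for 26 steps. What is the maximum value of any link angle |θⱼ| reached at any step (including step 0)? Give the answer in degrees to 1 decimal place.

Answer: 145.1°

Derivation:
apply F[0]=+10.000 → step 1: x=0.000, v=0.094, θ₁=-0.087, ω₁=0.114, θ₂=-0.203, ω₂=-0.585, θ₃=0.118, ω₃=0.316
apply F[1]=+10.000 → step 2: x=0.004, v=0.237, θ₁=-0.084, ω₁=0.142, θ₂=-0.221, ω₂=-1.195, θ₃=0.128, ω₃=0.680
apply F[2]=+10.000 → step 3: x=0.010, v=0.378, θ₁=-0.081, ω₁=0.189, θ₂=-0.251, ω₂=-1.810, θ₃=0.145, ω₃=1.020
apply F[3]=+10.000 → step 4: x=0.019, v=0.517, θ₁=-0.077, ω₁=0.222, θ₂=-0.293, ω₂=-2.398, θ₃=0.168, ω₃=1.316
apply F[4]=+10.000 → step 5: x=0.031, v=0.654, θ₁=-0.072, ω₁=0.195, θ₂=-0.346, ω₂=-2.918, θ₃=0.197, ω₃=1.549
apply F[5]=+10.000 → step 6: x=0.045, v=0.789, θ₁=-0.070, ω₁=0.074, θ₂=-0.409, ω₂=-3.349, θ₃=0.230, ω₃=1.715
apply F[6]=+10.000 → step 7: x=0.062, v=0.924, θ₁=-0.070, ω₁=-0.150, θ₂=-0.479, ω₂=-3.694, θ₃=0.265, ω₃=1.822
apply F[7]=+10.000 → step 8: x=0.082, v=1.058, θ₁=-0.076, ω₁=-0.475, θ₂=-0.556, ω₂=-3.967, θ₃=0.302, ω₃=1.878
apply F[8]=+10.000 → step 9: x=0.104, v=1.191, θ₁=-0.090, ω₁=-0.894, θ₂=-0.638, ω₂=-4.181, θ₃=0.340, ω₃=1.893
apply F[9]=+10.000 → step 10: x=0.130, v=1.325, θ₁=-0.113, ω₁=-1.405, θ₂=-0.723, ω₂=-4.342, θ₃=0.378, ω₃=1.872
apply F[10]=+10.000 → step 11: x=0.157, v=1.459, θ₁=-0.147, ω₁=-2.008, θ₂=-0.811, ω₂=-4.449, θ₃=0.415, ω₃=1.820
apply F[11]=+10.000 → step 12: x=0.188, v=1.592, θ₁=-0.194, ω₁=-2.708, θ₂=-0.901, ω₂=-4.490, θ₃=0.450, ω₃=1.737
apply F[12]=+10.000 → step 13: x=0.221, v=1.724, θ₁=-0.256, ω₁=-3.510, θ₂=-0.990, ω₂=-4.446, θ₃=0.484, ω₃=1.623
apply F[13]=+10.000 → step 14: x=0.257, v=1.854, θ₁=-0.335, ω₁=-4.427, θ₂=-1.078, ω₂=-4.283, θ₃=0.515, ω₃=1.476
apply F[14]=+10.000 → step 15: x=0.295, v=1.981, θ₁=-0.434, ω₁=-5.475, θ₂=-1.160, ω₂=-3.956, θ₃=0.543, ω₃=1.286
apply F[15]=+10.000 → step 16: x=0.336, v=2.099, θ₁=-0.555, ω₁=-6.691, θ₂=-1.234, ω₂=-3.400, θ₃=0.566, ω₃=1.031
apply F[16]=+10.000 → step 17: x=0.379, v=2.201, θ₁=-0.703, ω₁=-8.154, θ₂=-1.294, ω₂=-2.523, θ₃=0.583, ω₃=0.649
apply F[17]=+10.000 → step 18: x=0.424, v=2.265, θ₁=-0.884, ω₁=-10.016, θ₂=-1.332, ω₂=-1.208, θ₃=0.590, ω₃=-0.028
apply F[18]=+10.000 → step 19: x=0.469, v=2.233, θ₁=-1.107, ω₁=-12.320, θ₂=-1.340, ω₂=0.481, θ₃=0.577, ω₃=-1.479
apply F[19]=+10.000 → step 20: x=0.512, v=2.037, θ₁=-1.370, ω₁=-13.618, θ₂=-1.320, ω₂=1.078, θ₃=0.521, ω₃=-4.222
apply F[20]=+10.000 → step 21: x=0.551, v=1.850, θ₁=-1.633, ω₁=-12.447, θ₂=-1.314, ω₂=-0.626, θ₃=0.410, ω₃=-6.767
apply F[21]=+10.000 → step 22: x=0.587, v=1.782, θ₁=-1.865, ω₁=-10.766, θ₂=-1.347, ω₂=-2.642, θ₃=0.258, ω₃=-8.303
apply F[22]=+10.000 → step 23: x=0.622, v=1.782, θ₁=-2.065, ω₁=-9.162, θ₂=-1.417, ω₂=-4.279, θ₃=0.081, ω₃=-9.359
apply F[23]=-10.000 → step 24: x=0.656, v=1.576, θ₁=-2.240, ω₁=-8.329, θ₂=-1.510, ω₂=-5.058, θ₃=-0.114, ω₃=-10.066
apply F[24]=-10.000 → step 25: x=0.686, v=1.383, θ₁=-2.397, ω₁=-7.340, θ₂=-1.618, ω₂=-5.704, θ₃=-0.322, ω₃=-10.768
apply F[25]=-10.000 → step 26: x=0.711, v=1.201, θ₁=-2.532, ω₁=-6.133, θ₂=-1.737, ω₂=-6.204, θ₃=-0.544, ω₃=-11.496
Max |angle| over trajectory = 2.532 rad = 145.1°.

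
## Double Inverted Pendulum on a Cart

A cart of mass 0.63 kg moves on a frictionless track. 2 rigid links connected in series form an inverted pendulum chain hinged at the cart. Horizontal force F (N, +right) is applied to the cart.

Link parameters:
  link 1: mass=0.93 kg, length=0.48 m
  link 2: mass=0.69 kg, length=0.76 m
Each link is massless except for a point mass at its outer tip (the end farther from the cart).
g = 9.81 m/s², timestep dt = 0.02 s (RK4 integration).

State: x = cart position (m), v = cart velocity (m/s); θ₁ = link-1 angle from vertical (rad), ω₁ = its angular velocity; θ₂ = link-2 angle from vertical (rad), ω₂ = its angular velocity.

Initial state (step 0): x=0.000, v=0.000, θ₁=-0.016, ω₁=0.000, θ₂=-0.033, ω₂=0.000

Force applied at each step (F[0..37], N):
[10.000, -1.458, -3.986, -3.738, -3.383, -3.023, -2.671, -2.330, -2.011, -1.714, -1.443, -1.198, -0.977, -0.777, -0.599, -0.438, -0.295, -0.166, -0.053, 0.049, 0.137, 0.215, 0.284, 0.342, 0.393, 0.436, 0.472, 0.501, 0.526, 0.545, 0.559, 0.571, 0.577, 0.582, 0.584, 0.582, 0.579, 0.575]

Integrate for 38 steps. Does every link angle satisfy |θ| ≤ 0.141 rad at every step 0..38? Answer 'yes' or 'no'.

Answer: yes

Derivation:
apply F[0]=+10.000 → step 1: x=0.003, v=0.326, θ₁=-0.023, ω₁=-0.683, θ₂=-0.033, ω₂=-0.006
apply F[1]=-1.458 → step 2: x=0.009, v=0.295, θ₁=-0.036, ω₁=-0.628, θ₂=-0.033, ω₂=-0.008
apply F[2]=-3.986 → step 3: x=0.014, v=0.189, θ₁=-0.046, ω₁=-0.428, θ₂=-0.033, ω₂=-0.004
apply F[3]=-3.738 → step 4: x=0.017, v=0.096, θ₁=-0.053, ω₁=-0.260, θ₂=-0.033, ω₂=0.003
apply F[4]=-3.383 → step 5: x=0.018, v=0.017, θ₁=-0.057, ω₁=-0.125, θ₂=-0.033, ω₂=0.013
apply F[5]=-3.023 → step 6: x=0.018, v=-0.049, θ₁=-0.059, ω₁=-0.019, θ₂=-0.033, ω₂=0.025
apply F[6]=-2.671 → step 7: x=0.016, v=-0.104, θ₁=-0.058, ω₁=0.064, θ₂=-0.032, ω₂=0.037
apply F[7]=-2.330 → step 8: x=0.014, v=-0.149, θ₁=-0.056, ω₁=0.126, θ₂=-0.031, ω₂=0.048
apply F[8]=-2.011 → step 9: x=0.011, v=-0.185, θ₁=-0.053, ω₁=0.171, θ₂=-0.030, ω₂=0.059
apply F[9]=-1.714 → step 10: x=0.007, v=-0.213, θ₁=-0.050, ω₁=0.202, θ₂=-0.029, ω₂=0.069
apply F[10]=-1.443 → step 11: x=0.002, v=-0.235, θ₁=-0.045, ω₁=0.222, θ₂=-0.028, ω₂=0.078
apply F[11]=-1.198 → step 12: x=-0.003, v=-0.251, θ₁=-0.041, ω₁=0.234, θ₂=-0.026, ω₂=0.085
apply F[12]=-0.977 → step 13: x=-0.008, v=-0.263, θ₁=-0.036, ω₁=0.239, θ₂=-0.024, ω₂=0.091
apply F[13]=-0.777 → step 14: x=-0.013, v=-0.271, θ₁=-0.031, ω₁=0.238, θ₂=-0.022, ω₂=0.096
apply F[14]=-0.599 → step 15: x=-0.019, v=-0.275, θ₁=-0.027, ω₁=0.233, θ₂=-0.020, ω₂=0.099
apply F[15]=-0.438 → step 16: x=-0.024, v=-0.277, θ₁=-0.022, ω₁=0.225, θ₂=-0.018, ω₂=0.101
apply F[16]=-0.295 → step 17: x=-0.030, v=-0.276, θ₁=-0.018, ω₁=0.215, θ₂=-0.016, ω₂=0.102
apply F[17]=-0.166 → step 18: x=-0.035, v=-0.274, θ₁=-0.013, ω₁=0.203, θ₂=-0.014, ω₂=0.102
apply F[18]=-0.053 → step 19: x=-0.041, v=-0.270, θ₁=-0.010, ω₁=0.191, θ₂=-0.012, ω₂=0.102
apply F[19]=+0.049 → step 20: x=-0.046, v=-0.264, θ₁=-0.006, ω₁=0.177, θ₂=-0.010, ω₂=0.100
apply F[20]=+0.137 → step 21: x=-0.051, v=-0.258, θ₁=-0.002, ω₁=0.164, θ₂=-0.008, ω₂=0.098
apply F[21]=+0.215 → step 22: x=-0.056, v=-0.251, θ₁=0.001, ω₁=0.150, θ₂=-0.006, ω₂=0.095
apply F[22]=+0.284 → step 23: x=-0.061, v=-0.243, θ₁=0.004, ω₁=0.137, θ₂=-0.004, ω₂=0.092
apply F[23]=+0.342 → step 24: x=-0.066, v=-0.234, θ₁=0.006, ω₁=0.124, θ₂=-0.003, ω₂=0.088
apply F[24]=+0.393 → step 25: x=-0.071, v=-0.225, θ₁=0.008, ω₁=0.111, θ₂=-0.001, ω₂=0.084
apply F[25]=+0.436 → step 26: x=-0.075, v=-0.216, θ₁=0.011, ω₁=0.099, θ₂=0.001, ω₂=0.079
apply F[26]=+0.472 → step 27: x=-0.079, v=-0.207, θ₁=0.012, ω₁=0.088, θ₂=0.002, ω₂=0.075
apply F[27]=+0.501 → step 28: x=-0.083, v=-0.198, θ₁=0.014, ω₁=0.077, θ₂=0.004, ω₂=0.070
apply F[28]=+0.526 → step 29: x=-0.087, v=-0.189, θ₁=0.015, ω₁=0.067, θ₂=0.005, ω₂=0.066
apply F[29]=+0.545 → step 30: x=-0.091, v=-0.180, θ₁=0.017, ω₁=0.058, θ₂=0.006, ω₂=0.061
apply F[30]=+0.559 → step 31: x=-0.094, v=-0.171, θ₁=0.018, ω₁=0.049, θ₂=0.008, ω₂=0.056
apply F[31]=+0.571 → step 32: x=-0.098, v=-0.162, θ₁=0.019, ω₁=0.041, θ₂=0.009, ω₂=0.052
apply F[32]=+0.577 → step 33: x=-0.101, v=-0.153, θ₁=0.019, ω₁=0.034, θ₂=0.010, ω₂=0.047
apply F[33]=+0.582 → step 34: x=-0.104, v=-0.144, θ₁=0.020, ω₁=0.027, θ₂=0.010, ω₂=0.043
apply F[34]=+0.584 → step 35: x=-0.107, v=-0.136, θ₁=0.021, ω₁=0.021, θ₂=0.011, ω₂=0.039
apply F[35]=+0.582 → step 36: x=-0.109, v=-0.128, θ₁=0.021, ω₁=0.016, θ₂=0.012, ω₂=0.034
apply F[36]=+0.579 → step 37: x=-0.112, v=-0.120, θ₁=0.021, ω₁=0.011, θ₂=0.013, ω₂=0.031
apply F[37]=+0.575 → step 38: x=-0.114, v=-0.113, θ₁=0.021, ω₁=0.006, θ₂=0.013, ω₂=0.027
Max |angle| over trajectory = 0.059 rad; bound = 0.141 → within bound.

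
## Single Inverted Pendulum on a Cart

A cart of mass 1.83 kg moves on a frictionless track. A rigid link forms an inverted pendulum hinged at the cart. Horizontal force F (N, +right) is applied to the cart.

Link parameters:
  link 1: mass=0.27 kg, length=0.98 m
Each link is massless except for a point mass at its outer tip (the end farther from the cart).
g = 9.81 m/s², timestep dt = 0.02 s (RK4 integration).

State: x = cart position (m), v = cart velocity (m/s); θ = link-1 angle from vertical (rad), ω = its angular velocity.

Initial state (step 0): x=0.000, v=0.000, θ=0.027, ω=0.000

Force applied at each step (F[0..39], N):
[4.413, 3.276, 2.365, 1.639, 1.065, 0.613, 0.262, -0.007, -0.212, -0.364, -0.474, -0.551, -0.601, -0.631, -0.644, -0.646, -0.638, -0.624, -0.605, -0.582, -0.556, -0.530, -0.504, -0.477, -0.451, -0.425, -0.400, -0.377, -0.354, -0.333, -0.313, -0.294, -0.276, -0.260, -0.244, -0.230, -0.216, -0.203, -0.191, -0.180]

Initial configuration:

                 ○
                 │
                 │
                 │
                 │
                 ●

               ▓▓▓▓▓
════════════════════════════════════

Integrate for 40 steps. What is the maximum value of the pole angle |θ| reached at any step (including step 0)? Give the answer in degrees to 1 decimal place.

Answer: 1.5°

Derivation:
apply F[0]=+4.413 → step 1: x=0.000, v=0.047, θ=0.027, ω=-0.043
apply F[1]=+3.276 → step 2: x=0.002, v=0.082, θ=0.025, ω=-0.074
apply F[2]=+2.365 → step 3: x=0.004, v=0.108, θ=0.024, ω=-0.094
apply F[3]=+1.639 → step 4: x=0.006, v=0.125, θ=0.022, ω=-0.107
apply F[4]=+1.065 → step 5: x=0.009, v=0.136, θ=0.019, ω=-0.114
apply F[5]=+0.613 → step 6: x=0.011, v=0.142, θ=0.017, ω=-0.117
apply F[6]=+0.262 → step 7: x=0.014, v=0.144, θ=0.015, ω=-0.116
apply F[7]=-0.007 → step 8: x=0.017, v=0.144, θ=0.013, ω=-0.113
apply F[8]=-0.212 → step 9: x=0.020, v=0.141, θ=0.010, ω=-0.108
apply F[9]=-0.364 → step 10: x=0.023, v=0.137, θ=0.008, ω=-0.102
apply F[10]=-0.474 → step 11: x=0.025, v=0.132, θ=0.006, ω=-0.095
apply F[11]=-0.551 → step 12: x=0.028, v=0.126, θ=0.004, ω=-0.088
apply F[12]=-0.601 → step 13: x=0.030, v=0.119, θ=0.003, ω=-0.080
apply F[13]=-0.631 → step 14: x=0.033, v=0.112, θ=0.001, ω=-0.073
apply F[14]=-0.644 → step 15: x=0.035, v=0.105, θ=-0.000, ω=-0.065
apply F[15]=-0.646 → step 16: x=0.037, v=0.098, θ=-0.001, ω=-0.058
apply F[16]=-0.638 → step 17: x=0.039, v=0.091, θ=-0.002, ω=-0.052
apply F[17]=-0.624 → step 18: x=0.041, v=0.084, θ=-0.003, ω=-0.045
apply F[18]=-0.605 → step 19: x=0.042, v=0.078, θ=-0.004, ω=-0.039
apply F[19]=-0.582 → step 20: x=0.044, v=0.071, θ=-0.005, ω=-0.034
apply F[20]=-0.556 → step 21: x=0.045, v=0.066, θ=-0.006, ω=-0.029
apply F[21]=-0.530 → step 22: x=0.046, v=0.060, θ=-0.006, ω=-0.024
apply F[22]=-0.504 → step 23: x=0.048, v=0.055, θ=-0.007, ω=-0.020
apply F[23]=-0.477 → step 24: x=0.049, v=0.050, θ=-0.007, ω=-0.017
apply F[24]=-0.451 → step 25: x=0.049, v=0.045, θ=-0.007, ω=-0.013
apply F[25]=-0.425 → step 26: x=0.050, v=0.040, θ=-0.008, ω=-0.010
apply F[26]=-0.400 → step 27: x=0.051, v=0.036, θ=-0.008, ω=-0.007
apply F[27]=-0.377 → step 28: x=0.052, v=0.032, θ=-0.008, ω=-0.005
apply F[28]=-0.354 → step 29: x=0.052, v=0.029, θ=-0.008, ω=-0.003
apply F[29]=-0.333 → step 30: x=0.053, v=0.025, θ=-0.008, ω=-0.001
apply F[30]=-0.313 → step 31: x=0.053, v=0.022, θ=-0.008, ω=0.001
apply F[31]=-0.294 → step 32: x=0.054, v=0.019, θ=-0.008, ω=0.002
apply F[32]=-0.276 → step 33: x=0.054, v=0.016, θ=-0.008, ω=0.003
apply F[33]=-0.260 → step 34: x=0.054, v=0.014, θ=-0.008, ω=0.005
apply F[34]=-0.244 → step 35: x=0.055, v=0.011, θ=-0.008, ω=0.005
apply F[35]=-0.230 → step 36: x=0.055, v=0.009, θ=-0.008, ω=0.006
apply F[36]=-0.216 → step 37: x=0.055, v=0.007, θ=-0.007, ω=0.007
apply F[37]=-0.203 → step 38: x=0.055, v=0.005, θ=-0.007, ω=0.008
apply F[38]=-0.191 → step 39: x=0.055, v=0.003, θ=-0.007, ω=0.008
apply F[39]=-0.180 → step 40: x=0.055, v=0.001, θ=-0.007, ω=0.008
Max |angle| over trajectory = 0.027 rad = 1.5°.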